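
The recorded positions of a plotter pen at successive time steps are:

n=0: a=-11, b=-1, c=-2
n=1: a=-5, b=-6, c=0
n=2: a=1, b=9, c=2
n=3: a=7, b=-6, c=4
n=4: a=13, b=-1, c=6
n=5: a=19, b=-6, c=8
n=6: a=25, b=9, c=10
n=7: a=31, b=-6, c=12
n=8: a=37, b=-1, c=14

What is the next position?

a=43, b=-6, c=16

A: linear, +6 per step → 43 at step 9.
B: cycles through -1, -6, 9, -6 every 4 steps. Step 9 lands at position 1 of the cycle → -6.
C: linear, +2 per step → 16 at step 9.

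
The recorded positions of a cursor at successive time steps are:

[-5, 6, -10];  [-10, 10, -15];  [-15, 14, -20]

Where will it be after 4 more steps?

[-35, 30, -40]

Constant displacement of [-5, +4, -5] per step.
step 3: [-15, 14, -20] + [-5, +4, -5] → [-20, 18, -25]
step 4: [-20, 18, -25] + [-5, +4, -5] → [-25, 22, -30]
step 5: [-25, 22, -30] + [-5, +4, -5] → [-30, 26, -35]
step 6: [-30, 26, -35] + [-5, +4, -5] → [-35, 30, -40]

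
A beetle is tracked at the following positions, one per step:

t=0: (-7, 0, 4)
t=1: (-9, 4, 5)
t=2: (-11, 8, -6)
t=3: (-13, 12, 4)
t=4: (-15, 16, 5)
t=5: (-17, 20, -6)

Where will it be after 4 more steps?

(-25, 36, 4)

First: linear, -2 per step → -25 at step 9.
Second: linear, +4 per step → 36 at step 9.
Third: cycles through 4, 5, -6 every 3 steps. Step 9 lands at position 0 of the cycle → 4.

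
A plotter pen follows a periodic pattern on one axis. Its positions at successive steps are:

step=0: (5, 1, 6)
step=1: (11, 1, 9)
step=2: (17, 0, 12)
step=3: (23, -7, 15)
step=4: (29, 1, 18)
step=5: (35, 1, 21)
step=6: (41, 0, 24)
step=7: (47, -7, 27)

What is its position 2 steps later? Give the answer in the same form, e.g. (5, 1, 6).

(59, 1, 33)

The first coordinate changes by +6 each step, so at step 9 it is 5 + 9·(6) = 59.
The second coordinate repeats the cycle [1, 1, 0, -7] with period 4; step 9 mod 4 = 1, giving 1.
The third coordinate changes by +3 each step, so at step 9 it is 6 + 9·(3) = 33.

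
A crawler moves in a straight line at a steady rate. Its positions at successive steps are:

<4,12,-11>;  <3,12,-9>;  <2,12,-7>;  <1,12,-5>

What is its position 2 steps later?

Each step adds <-1,+0,+2> to the position.
step 4: <1,12,-5> + <-1,+0,+2> → <0,12,-3>
step 5: <0,12,-3> + <-1,+0,+2> → <-1,12,-1>

<-1,12,-1>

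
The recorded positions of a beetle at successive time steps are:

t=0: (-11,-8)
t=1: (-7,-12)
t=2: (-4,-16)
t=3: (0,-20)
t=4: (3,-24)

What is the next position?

The moves between consecutive positions are (+4,-4), (+3,-4), (+4,-4), (+3,-4); they repeat the 2-cycle [(+4,-4), (+3,-4)].
step 5: apply (+4,-4) → (7,-28)

(7,-28)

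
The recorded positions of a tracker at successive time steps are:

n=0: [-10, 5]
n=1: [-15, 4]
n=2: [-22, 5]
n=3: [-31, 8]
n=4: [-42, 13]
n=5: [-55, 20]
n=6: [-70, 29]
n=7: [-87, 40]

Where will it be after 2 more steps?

Successive displacements: [-5, -1], [-7, +1], [-9, +3], [-11, +5], [-13, +7], [-15, +9], [-17, +11] — each changes by [-2, +2].
step 8: [-87, 40] + [-19, +13] → [-106, 53]
step 9: [-106, 53] + [-21, +15] → [-127, 68]

[-127, 68]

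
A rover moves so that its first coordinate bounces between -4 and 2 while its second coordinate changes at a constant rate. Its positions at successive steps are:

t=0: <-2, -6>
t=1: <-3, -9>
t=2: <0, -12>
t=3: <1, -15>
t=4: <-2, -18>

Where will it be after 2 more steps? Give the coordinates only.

<0, -24>

The first coordinate travels 3 per step and bounces off the walls at -4 and 2.
  step 5: -2 → -3
  step 6: -3 → 0
The second coordinate changes by -3 each step: at step 6 it is -24.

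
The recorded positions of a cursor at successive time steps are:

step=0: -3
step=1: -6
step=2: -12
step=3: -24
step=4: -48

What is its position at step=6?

-192

Consecutive displacements -3, -6, -12, -24 scale by a factor of 2 each step.
step 5: -48 − 48 → -96
step 6: -96 − 96 → -192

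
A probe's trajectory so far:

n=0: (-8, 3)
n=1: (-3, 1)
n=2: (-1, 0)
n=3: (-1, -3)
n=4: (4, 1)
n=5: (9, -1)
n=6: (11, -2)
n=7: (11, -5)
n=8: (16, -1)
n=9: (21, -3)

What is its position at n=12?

(28, -3)

Differencing gives (+5, -2), (+2, -1), (+0, -3), (+5, +4), (+5, -2), (+2, -1), (+0, -3), (+5, +4), (+5, -2). This is the pattern (+5, -2), (+2, -1), (+0, -3), (+5, +4) repeated.
step 10: apply (+2, -1) → (23, -4)
step 11: apply (+0, -3) → (23, -7)
step 12: apply (+5, +4) → (28, -3)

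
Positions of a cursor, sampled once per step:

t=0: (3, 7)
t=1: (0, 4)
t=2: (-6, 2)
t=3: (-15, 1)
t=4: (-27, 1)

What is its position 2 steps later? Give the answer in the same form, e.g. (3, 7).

Successive displacements: (-3, -3), (-6, -2), (-9, -1), (-12, +0) — each changes by (-3, +1).
step 5: (-27, 1) + (-15, +1) → (-42, 2)
step 6: (-42, 2) + (-18, +2) → (-60, 4)

(-60, 4)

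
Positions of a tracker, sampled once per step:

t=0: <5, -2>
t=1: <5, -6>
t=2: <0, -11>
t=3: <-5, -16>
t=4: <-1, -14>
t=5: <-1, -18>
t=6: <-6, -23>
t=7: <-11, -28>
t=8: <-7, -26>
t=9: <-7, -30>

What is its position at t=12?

Differencing gives <+0, -4>, <-5, -5>, <-5, -5>, <+4, +2>, <+0, -4>, <-5, -5>, <-5, -5>, <+4, +2>, <+0, -4>. This is the pattern <+0, -4>, <-5, -5>, <-5, -5>, <+4, +2> repeated.
step 10: apply <-5, -5> → <-12, -35>
step 11: apply <-5, -5> → <-17, -40>
step 12: apply <+4, +2> → <-13, -38>

<-13, -38>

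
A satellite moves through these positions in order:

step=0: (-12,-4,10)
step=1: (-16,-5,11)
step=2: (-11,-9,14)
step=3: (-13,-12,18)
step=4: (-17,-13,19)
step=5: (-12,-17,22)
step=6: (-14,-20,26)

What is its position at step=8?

(-13,-25,30)

Step-to-step displacements: (-4,-1,+1), (+5,-4,+3), (-2,-3,+4), (-4,-1,+1), (+5,-4,+3), (-2,-3,+4) — a repeating cycle of length 3.
step 7: apply (-4,-1,+1) → (-18,-21,27)
step 8: apply (+5,-4,+3) → (-13,-25,30)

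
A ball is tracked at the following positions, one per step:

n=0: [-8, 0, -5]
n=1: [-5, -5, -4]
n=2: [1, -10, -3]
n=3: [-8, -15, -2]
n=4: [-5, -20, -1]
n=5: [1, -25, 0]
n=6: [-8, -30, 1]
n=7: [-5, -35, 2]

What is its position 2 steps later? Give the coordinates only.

[-8, -45, 4]

The first coordinate repeats the cycle [-8, -5, 1] with period 3; step 9 mod 3 = 0, giving -8.
The second coordinate changes by -5 each step, so at step 9 it is 0 + 9·(-5) = -45.
The third coordinate changes by +1 each step, so at step 9 it is -5 + 9·(1) = 4.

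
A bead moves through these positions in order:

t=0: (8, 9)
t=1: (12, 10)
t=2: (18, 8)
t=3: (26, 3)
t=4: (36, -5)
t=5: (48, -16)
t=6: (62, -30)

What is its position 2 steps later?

(96, -67)

Successive displacements: (+4, +1), (+6, -2), (+8, -5), (+10, -8), (+12, -11), (+14, -14) — each changes by (+2, -3).
step 7: (62, -30) + (+16, -17) → (78, -47)
step 8: (78, -47) + (+18, -20) → (96, -67)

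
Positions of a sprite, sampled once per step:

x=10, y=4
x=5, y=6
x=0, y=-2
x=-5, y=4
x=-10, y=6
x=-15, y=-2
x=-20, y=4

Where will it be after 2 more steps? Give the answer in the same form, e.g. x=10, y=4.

X: linear, -5 per step → -30 at step 8.
Y: cycles through 4, 6, -2 every 3 steps. Step 8 lands at position 2 of the cycle → -2.

x=-30, y=-2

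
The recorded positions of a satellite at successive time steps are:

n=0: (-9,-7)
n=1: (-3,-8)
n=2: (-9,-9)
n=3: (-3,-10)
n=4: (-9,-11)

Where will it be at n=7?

(-3,-14)

First: cycles through -9, -3 every 2 steps. Step 7 lands at position 1 of the cycle → -3.
Second: linear, -1 per step → -14 at step 7.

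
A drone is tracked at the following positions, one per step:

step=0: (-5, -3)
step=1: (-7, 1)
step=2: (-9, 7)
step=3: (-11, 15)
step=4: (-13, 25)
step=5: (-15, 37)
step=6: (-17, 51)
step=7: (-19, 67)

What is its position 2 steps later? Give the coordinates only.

(-23, 105)

Successive displacements: (-2, +4), (-2, +6), (-2, +8), (-2, +10), (-2, +12), (-2, +14), (-2, +16) — each changes by (+0, +2).
step 8: (-19, 67) + (-2, +18) → (-21, 85)
step 9: (-21, 85) + (-2, +20) → (-23, 105)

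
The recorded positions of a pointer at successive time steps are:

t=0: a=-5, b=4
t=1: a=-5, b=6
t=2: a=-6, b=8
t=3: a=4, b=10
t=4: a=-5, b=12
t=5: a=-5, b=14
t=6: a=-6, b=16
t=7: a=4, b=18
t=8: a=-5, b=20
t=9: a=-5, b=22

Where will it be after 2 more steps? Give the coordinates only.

a=4, b=26

The a coordinate repeats the cycle [-5, -5, -6, 4] with period 4; step 11 mod 4 = 3, giving 4.
The b coordinate changes by +2 each step, so at step 11 it is 4 + 11·(2) = 26.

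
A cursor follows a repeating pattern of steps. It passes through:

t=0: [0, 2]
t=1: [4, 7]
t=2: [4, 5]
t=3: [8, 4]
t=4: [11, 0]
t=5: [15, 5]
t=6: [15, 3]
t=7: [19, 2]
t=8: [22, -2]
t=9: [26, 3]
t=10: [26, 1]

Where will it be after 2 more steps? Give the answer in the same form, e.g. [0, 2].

[33, -4]

Differencing gives [+4, +5], [+0, -2], [+4, -1], [+3, -4], [+4, +5], [+0, -2], [+4, -1], [+3, -4], [+4, +5], [+0, -2]. This is the pattern [+4, +5], [+0, -2], [+4, -1], [+3, -4] repeated.
step 11: apply [+4, -1] → [30, 0]
step 12: apply [+3, -4] → [33, -4]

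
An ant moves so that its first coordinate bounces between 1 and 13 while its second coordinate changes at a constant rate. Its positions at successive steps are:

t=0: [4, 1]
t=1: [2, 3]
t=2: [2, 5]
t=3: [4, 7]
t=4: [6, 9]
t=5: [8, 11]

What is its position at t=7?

[12, 15]

The first coordinate reflects between 1 and 13, moving 2 per step.
  step 6: 8 → 10
  step 7: 10 → 12
The second coordinate changes by +2 each step: at step 7 it is 15.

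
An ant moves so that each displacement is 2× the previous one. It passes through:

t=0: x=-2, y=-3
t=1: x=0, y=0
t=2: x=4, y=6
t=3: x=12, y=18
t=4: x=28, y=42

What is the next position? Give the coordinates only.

x=60, y=90

Step-to-step displacements: (+2,+3), (+4,+6), (+8,+12), (+16,+24); each is 2× the previous.
step 5: x=28, y=42 + (+32,+48) → x=60, y=90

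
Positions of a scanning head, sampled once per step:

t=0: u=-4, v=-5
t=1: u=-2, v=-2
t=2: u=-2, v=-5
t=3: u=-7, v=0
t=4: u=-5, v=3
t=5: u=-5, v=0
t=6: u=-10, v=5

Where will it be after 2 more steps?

Step-to-step displacements: (+2, +3), (+0, -3), (-5, +5), (+2, +3), (+0, -3), (-5, +5) — a repeating cycle of length 3.
step 7: apply (+2, +3) → u=-8, v=8
step 8: apply (+0, -3) → u=-8, v=5

u=-8, v=5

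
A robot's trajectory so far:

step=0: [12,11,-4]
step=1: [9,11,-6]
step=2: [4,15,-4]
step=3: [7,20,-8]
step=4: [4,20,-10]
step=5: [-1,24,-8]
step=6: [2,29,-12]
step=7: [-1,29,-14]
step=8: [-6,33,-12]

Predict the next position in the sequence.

[-3,38,-16]

The moves between consecutive positions are [-3,+0,-2], [-5,+4,+2], [+3,+5,-4], [-3,+0,-2], [-5,+4,+2], [+3,+5,-4], [-3,+0,-2], [-5,+4,+2]; they repeat the 3-cycle [[-3,+0,-2], [-5,+4,+2], [+3,+5,-4]].
step 9: apply [+3,+5,-4] → [-3,38,-16]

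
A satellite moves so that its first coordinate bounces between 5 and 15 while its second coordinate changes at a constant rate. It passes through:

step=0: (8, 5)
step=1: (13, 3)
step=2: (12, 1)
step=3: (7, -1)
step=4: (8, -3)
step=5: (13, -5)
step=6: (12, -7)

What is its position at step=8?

The first coordinate travels 5 per step and bounces off the walls at 5 and 15.
  step 7: 12 → 7
  step 8: 7 → 8
The second coordinate changes by -2 each step: at step 8 it is -11.

(8, -11)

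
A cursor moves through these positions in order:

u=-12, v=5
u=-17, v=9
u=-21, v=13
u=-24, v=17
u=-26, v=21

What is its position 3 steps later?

u=-26, v=33

Successive displacements: (-5, +4), (-4, +4), (-3, +4), (-2, +4) — each changes by (+1, +0).
step 5: u=-26, v=21 + (-1, +4) → u=-27, v=25
step 6: u=-27, v=25 + (+0, +4) → u=-27, v=29
step 7: u=-27, v=29 + (+1, +4) → u=-26, v=33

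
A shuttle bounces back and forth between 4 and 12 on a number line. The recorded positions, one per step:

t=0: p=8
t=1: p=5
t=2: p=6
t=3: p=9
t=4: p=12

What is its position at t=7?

The value reflects between 4 and 12, moving 3 per step.
  step 5: 12 → 9
  step 6: 9 → 6
  step 7: 6 → 5

p=5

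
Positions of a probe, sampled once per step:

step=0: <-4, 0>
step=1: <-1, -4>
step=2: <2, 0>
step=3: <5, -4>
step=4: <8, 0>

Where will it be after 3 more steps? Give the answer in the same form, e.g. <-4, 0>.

<17, -4>

First: linear, +3 per step → 17 at step 7.
Second: cycles through 0, -4 every 2 steps. Step 7 lands at position 1 of the cycle → -4.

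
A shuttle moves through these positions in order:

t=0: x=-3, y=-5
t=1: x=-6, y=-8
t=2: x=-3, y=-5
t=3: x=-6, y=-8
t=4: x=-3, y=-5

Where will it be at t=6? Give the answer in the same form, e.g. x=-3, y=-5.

x=-3, y=-5

Consecutive displacements (-3,-3), (+3,+3), (-3,-3), (+3,+3) scale by a factor of -1 each step.
step 5: x=-3, y=-5 + (-3,-3) → x=-6, y=-8
step 6: x=-6, y=-8 + (+3,+3) → x=-3, y=-5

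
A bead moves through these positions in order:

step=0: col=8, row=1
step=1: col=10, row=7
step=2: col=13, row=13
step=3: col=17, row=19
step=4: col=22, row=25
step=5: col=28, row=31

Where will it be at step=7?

col=43, row=43

First differences are (+2, +6), (+3, +6), (+4, +6), (+5, +6), (+6, +6); their common second difference is (+1, +0) (constant acceleration).
step 6: col=28, row=31 + (+7, +6) → col=35, row=37
step 7: col=35, row=37 + (+8, +6) → col=43, row=43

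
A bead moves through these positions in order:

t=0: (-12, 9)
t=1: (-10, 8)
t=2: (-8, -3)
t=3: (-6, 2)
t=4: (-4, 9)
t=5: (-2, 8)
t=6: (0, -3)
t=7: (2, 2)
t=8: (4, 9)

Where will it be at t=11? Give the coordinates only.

The first coordinate changes by +2 each step, so at step 11 it is -12 + 11·(2) = 10.
The second coordinate repeats the cycle [9, 8, -3, 2] with period 4; step 11 mod 4 = 3, giving 2.

(10, 2)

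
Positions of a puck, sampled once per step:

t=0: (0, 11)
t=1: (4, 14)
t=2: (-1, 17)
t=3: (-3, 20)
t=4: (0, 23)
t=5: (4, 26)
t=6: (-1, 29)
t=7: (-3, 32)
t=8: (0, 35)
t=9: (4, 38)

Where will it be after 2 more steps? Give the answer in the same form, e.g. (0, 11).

First: cycles through 0, 4, -1, -3 every 4 steps. Step 11 lands at position 3 of the cycle → -3.
Second: linear, +3 per step → 44 at step 11.

(-3, 44)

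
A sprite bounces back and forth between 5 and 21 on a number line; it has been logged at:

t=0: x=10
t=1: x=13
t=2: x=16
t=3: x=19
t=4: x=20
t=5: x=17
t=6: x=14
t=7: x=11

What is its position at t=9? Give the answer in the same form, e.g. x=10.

x=5

The value travels 3 per step and bounces off the walls at 5 and 21.
  step 8: 11 → 8
  step 9: 8 → 5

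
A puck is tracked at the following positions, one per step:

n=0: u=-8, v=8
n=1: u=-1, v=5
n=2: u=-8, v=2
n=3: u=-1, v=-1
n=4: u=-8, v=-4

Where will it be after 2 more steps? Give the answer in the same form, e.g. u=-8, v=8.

The u coordinate repeats the cycle [-8, -1] with period 2; step 6 mod 2 = 0, giving -8.
The v coordinate changes by -3 each step, so at step 6 it is 8 + 6·(-3) = -10.

u=-8, v=-10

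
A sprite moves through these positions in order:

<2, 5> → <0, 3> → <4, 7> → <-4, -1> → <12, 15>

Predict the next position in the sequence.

<-20, -17>

Consecutive displacements <-2, -2>, <+4, +4>, <-8, -8>, <+16, +16> scale by a factor of -2 each step.
step 5: <12, 15> + <-32, -32> → <-20, -17>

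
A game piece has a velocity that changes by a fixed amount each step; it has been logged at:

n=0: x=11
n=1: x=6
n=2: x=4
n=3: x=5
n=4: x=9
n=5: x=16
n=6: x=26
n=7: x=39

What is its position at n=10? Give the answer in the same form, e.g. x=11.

x=96

Successive displacements: -5, -2, +1, +4, +7, +10, +13 — each changes by +3.
step 8: 39 + 16 → x=55
step 9: 55 + 19 → x=74
step 10: 74 + 22 → x=96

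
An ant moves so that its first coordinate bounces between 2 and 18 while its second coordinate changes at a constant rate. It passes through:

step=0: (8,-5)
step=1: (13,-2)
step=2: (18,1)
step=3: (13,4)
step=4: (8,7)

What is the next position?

(3,10)

The first coordinate travels 5 per step and bounces off the walls at 2 and 18.
  step 5: 8 → 3
The second coordinate changes by +3 each step: at step 5 it is 10.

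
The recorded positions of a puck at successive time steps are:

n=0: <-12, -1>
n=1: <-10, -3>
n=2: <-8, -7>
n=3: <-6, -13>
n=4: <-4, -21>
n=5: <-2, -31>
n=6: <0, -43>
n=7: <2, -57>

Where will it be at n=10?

<8, -111>

First differences are <+2, -2>, <+2, -4>, <+2, -6>, <+2, -8>, <+2, -10>, <+2, -12>, <+2, -14>; their common second difference is <+0, -2> (constant acceleration).
step 8: <2, -57> + <+2, -16> → <4, -73>
step 9: <4, -73> + <+2, -18> → <6, -91>
step 10: <6, -91> + <+2, -20> → <8, -111>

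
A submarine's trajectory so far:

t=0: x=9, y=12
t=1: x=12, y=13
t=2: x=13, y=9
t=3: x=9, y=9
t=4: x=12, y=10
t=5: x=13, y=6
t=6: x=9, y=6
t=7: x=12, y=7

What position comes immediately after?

The moves between consecutive positions are (+3,+1), (+1,-4), (-4,+0), (+3,+1), (+1,-4), (-4,+0), (+3,+1); they repeat the 3-cycle [(+3,+1), (+1,-4), (-4,+0)].
step 8: apply (+1,-4) → x=13, y=3

x=13, y=3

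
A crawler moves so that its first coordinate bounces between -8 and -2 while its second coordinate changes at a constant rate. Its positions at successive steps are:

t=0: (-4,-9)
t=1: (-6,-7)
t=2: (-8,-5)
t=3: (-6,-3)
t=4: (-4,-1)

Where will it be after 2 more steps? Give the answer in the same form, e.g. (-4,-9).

The first coordinate travels 2 per step and bounces off the walls at -8 and -2.
  step 5: -4 → -2
  step 6: -2 → -4
The second coordinate changes by +2 each step: at step 6 it is 3.

(-4,3)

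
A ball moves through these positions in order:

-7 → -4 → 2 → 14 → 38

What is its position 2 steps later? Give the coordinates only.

182

The jumps are +3, +6, +12, +24 — a geometric progression with ratio 2.
step 5: 38 + 48 → 86
step 6: 86 + 96 → 182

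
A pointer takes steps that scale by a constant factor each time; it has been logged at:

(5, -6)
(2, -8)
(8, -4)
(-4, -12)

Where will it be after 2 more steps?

(-28, -28)

The jumps are (-3, -2), (+6, +4), (-12, -8) — a geometric progression with ratio -2.
step 4: (-4, -12) + (+24, +16) → (20, 4)
step 5: (20, 4) + (-48, -32) → (-28, -28)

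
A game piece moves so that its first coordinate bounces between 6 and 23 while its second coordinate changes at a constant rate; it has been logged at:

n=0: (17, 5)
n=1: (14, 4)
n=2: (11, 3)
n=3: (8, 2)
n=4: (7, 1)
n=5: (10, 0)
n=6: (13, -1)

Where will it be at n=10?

The first coordinate reflects between 6 and 23, moving 3 per step.
  step 7: 13 → 16
  step 8: 16 → 19
  step 9: 19 → 22
  step 10: 22 → 21
The second coordinate changes by -1 each step: at step 10 it is -5.

(21, -5)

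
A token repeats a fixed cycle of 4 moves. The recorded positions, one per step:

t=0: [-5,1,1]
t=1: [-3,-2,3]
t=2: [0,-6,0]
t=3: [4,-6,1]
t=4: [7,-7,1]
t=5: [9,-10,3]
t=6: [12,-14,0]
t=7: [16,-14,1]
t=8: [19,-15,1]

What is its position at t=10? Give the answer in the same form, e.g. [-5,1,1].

The moves between consecutive positions are [+2,-3,+2], [+3,-4,-3], [+4,+0,+1], [+3,-1,+0], [+2,-3,+2], [+3,-4,-3], [+4,+0,+1], [+3,-1,+0]; they repeat the 4-cycle [[+2,-3,+2], [+3,-4,-3], [+4,+0,+1], [+3,-1,+0]].
step 9: apply [+2,-3,+2] → [21,-18,3]
step 10: apply [+3,-4,-3] → [24,-22,0]

[24,-22,0]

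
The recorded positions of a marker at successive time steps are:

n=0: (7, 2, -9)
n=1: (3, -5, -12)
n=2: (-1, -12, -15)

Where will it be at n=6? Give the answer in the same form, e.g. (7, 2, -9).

(-17, -40, -27)

Constant displacement of (-4, -7, -3) per step.
step 3: (-1, -12, -15) + (-4, -7, -3) → (-5, -19, -18)
step 4: (-5, -19, -18) + (-4, -7, -3) → (-9, -26, -21)
step 5: (-9, -26, -21) + (-4, -7, -3) → (-13, -33, -24)
step 6: (-13, -33, -24) + (-4, -7, -3) → (-17, -40, -27)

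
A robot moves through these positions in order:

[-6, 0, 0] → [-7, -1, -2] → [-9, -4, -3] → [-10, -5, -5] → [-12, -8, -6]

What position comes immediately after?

[-13, -9, -8]

The moves between consecutive positions are [-1, -1, -2], [-2, -3, -1], [-1, -1, -2], [-2, -3, -1]; they repeat the 2-cycle [[-1, -1, -2], [-2, -3, -1]].
step 5: apply [-1, -1, -2] → [-13, -9, -8]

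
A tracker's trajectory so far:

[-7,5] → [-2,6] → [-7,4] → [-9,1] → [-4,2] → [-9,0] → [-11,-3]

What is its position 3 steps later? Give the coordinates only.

Differencing gives [+5,+1], [-5,-2], [-2,-3], [+5,+1], [-5,-2], [-2,-3]. This is the pattern [+5,+1], [-5,-2], [-2,-3] repeated.
step 7: apply [+5,+1] → [-6,-2]
step 8: apply [-5,-2] → [-11,-4]
step 9: apply [-2,-3] → [-13,-7]

[-13,-7]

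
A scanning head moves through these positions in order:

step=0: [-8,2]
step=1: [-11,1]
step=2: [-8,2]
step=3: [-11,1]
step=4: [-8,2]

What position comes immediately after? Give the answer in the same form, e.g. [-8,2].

Step-to-step displacements: [-3,-1], [+3,+1], [-3,-1], [+3,+1]; each is -1× the previous.
step 5: [-8,2] + [-3,-1] → [-11,1]

[-11,1]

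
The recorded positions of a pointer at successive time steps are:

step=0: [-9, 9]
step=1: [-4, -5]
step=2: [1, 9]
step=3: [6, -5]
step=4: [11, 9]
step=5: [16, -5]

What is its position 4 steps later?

The first coordinate changes by +5 each step, so at step 9 it is -9 + 9·(5) = 36.
The second coordinate repeats the cycle [9, -5] with period 2; step 9 mod 2 = 1, giving -5.

[36, -5]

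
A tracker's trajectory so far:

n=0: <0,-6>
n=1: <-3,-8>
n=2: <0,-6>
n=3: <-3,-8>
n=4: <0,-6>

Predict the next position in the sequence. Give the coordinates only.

<-3,-8>

The jumps are <-3,-2>, <+3,+2>, <-3,-2>, <+3,+2> — a geometric progression with ratio -1.
step 5: <0,-6> + <-3,-2> → <-3,-8>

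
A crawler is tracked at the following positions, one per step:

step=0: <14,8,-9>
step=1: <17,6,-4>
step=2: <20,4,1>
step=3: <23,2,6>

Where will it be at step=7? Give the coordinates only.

Constant displacement of <+3,-2,+5> per step.
step 4: <23,2,6> + <+3,-2,+5> → <26,0,11>
step 5: <26,0,11> + <+3,-2,+5> → <29,-2,16>
step 6: <29,-2,16> + <+3,-2,+5> → <32,-4,21>
step 7: <32,-4,21> + <+3,-2,+5> → <35,-6,26>

<35,-6,26>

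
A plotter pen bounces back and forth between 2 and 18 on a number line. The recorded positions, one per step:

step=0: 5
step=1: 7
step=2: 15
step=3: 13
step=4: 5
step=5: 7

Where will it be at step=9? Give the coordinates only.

The value travels 8 per step and bounces off the walls at 2 and 18.
  step 6: 7 → 15
  step 7: 15 → 13
  step 8: 13 → 5
  step 9: 5 → 7

7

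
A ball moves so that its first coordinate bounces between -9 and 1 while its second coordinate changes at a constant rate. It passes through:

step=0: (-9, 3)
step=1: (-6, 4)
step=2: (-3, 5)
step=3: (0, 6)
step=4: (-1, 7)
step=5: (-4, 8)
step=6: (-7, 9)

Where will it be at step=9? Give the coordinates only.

The first coordinate reflects between -9 and 1, moving 3 per step.
  step 7: -7 → -8
  step 8: -8 → -5
  step 9: -5 → -2
The second coordinate changes by +1 each step: at step 9 it is 12.

(-2, 12)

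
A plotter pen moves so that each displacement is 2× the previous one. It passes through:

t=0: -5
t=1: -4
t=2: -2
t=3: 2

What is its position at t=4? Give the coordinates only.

10

Step-to-step displacements: +1, +2, +4; each is 2× the previous.
step 4: 2 + 8 → 10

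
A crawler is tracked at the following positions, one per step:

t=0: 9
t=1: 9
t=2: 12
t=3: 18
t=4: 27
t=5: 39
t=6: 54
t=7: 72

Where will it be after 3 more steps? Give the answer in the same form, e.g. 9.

144

Successive displacements: +0, +3, +6, +9, +12, +15, +18 — each changes by +3.
step 8: 72 + 21 → 93
step 9: 93 + 24 → 117
step 10: 117 + 27 → 144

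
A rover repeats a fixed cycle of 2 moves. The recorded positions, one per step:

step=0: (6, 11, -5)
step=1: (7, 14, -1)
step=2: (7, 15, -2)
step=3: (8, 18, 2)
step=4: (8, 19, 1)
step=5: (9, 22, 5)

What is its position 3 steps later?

The moves between consecutive positions are (+1, +3, +4), (+0, +1, -1), (+1, +3, +4), (+0, +1, -1), (+1, +3, +4); they repeat the 2-cycle [(+1, +3, +4), (+0, +1, -1)].
step 6: apply (+0, +1, -1) → (9, 23, 4)
step 7: apply (+1, +3, +4) → (10, 26, 8)
step 8: apply (+0, +1, -1) → (10, 27, 7)

(10, 27, 7)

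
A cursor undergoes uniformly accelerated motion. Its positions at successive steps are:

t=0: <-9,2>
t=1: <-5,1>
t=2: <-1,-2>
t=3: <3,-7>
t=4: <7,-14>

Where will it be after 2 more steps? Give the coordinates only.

First differences are <+4,-1>, <+4,-3>, <+4,-5>, <+4,-7>; their common second difference is <+0,-2> (constant acceleration).
step 5: <7,-14> + <+4,-9> → <11,-23>
step 6: <11,-23> + <+4,-11> → <15,-34>

<15,-34>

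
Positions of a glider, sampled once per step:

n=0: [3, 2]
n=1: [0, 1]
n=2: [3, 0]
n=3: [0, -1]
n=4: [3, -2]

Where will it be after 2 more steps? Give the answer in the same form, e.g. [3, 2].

The first coordinate repeats the cycle [3, 0] with period 2; step 6 mod 2 = 0, giving 3.
The second coordinate changes by -1 each step, so at step 6 it is 2 + 6·(-1) = -4.

[3, -4]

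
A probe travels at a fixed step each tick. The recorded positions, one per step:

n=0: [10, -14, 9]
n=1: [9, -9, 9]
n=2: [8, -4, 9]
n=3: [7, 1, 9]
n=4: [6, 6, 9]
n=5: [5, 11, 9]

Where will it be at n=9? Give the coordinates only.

[1, 31, 9]

Constant displacement of [-1, +5, +0] per step.
step 6: [5, 11, 9] + [-1, +5, +0] → [4, 16, 9]
step 7: [4, 16, 9] + [-1, +5, +0] → [3, 21, 9]
step 8: [3, 21, 9] + [-1, +5, +0] → [2, 26, 9]
step 9: [2, 26, 9] + [-1, +5, +0] → [1, 31, 9]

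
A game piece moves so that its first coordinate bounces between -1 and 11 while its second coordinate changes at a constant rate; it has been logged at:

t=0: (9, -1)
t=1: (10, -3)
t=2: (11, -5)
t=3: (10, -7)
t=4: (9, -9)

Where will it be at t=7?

The first coordinate reflects between -1 and 11, moving 1 per step.
  step 5: 9 → 8
  step 6: 8 → 7
  step 7: 7 → 6
The second coordinate changes by -2 each step: at step 7 it is -15.

(6, -15)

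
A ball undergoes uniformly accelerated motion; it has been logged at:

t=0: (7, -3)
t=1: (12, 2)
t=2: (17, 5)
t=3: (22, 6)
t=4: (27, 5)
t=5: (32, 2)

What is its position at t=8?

(47, -19)

First differences are (+5, +5), (+5, +3), (+5, +1), (+5, -1), (+5, -3); their common second difference is (+0, -2) (constant acceleration).
step 6: (32, 2) + (+5, -5) → (37, -3)
step 7: (37, -3) + (+5, -7) → (42, -10)
step 8: (42, -10) + (+5, -9) → (47, -19)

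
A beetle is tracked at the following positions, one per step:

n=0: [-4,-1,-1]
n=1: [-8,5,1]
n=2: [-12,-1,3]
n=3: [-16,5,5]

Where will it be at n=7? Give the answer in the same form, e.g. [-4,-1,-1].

The first coordinate changes by -4 each step, so at step 7 it is -4 + 7·(-4) = -32.
The second coordinate repeats the cycle [-1, 5] with period 2; step 7 mod 2 = 1, giving 5.
The third coordinate changes by +2 each step, so at step 7 it is -1 + 7·(2) = 13.

[-32,5,13]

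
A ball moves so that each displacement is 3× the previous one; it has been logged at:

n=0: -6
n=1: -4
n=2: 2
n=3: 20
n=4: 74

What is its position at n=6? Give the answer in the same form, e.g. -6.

Step-to-step displacements: +2, +6, +18, +54; each is 3× the previous.
step 5: 74 + 162 → 236
step 6: 236 + 486 → 722

722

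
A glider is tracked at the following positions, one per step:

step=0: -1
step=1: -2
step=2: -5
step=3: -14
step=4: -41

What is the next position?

-122

The jumps are -1, -3, -9, -27 — a geometric progression with ratio 3.
step 5: -41 − 81 → -122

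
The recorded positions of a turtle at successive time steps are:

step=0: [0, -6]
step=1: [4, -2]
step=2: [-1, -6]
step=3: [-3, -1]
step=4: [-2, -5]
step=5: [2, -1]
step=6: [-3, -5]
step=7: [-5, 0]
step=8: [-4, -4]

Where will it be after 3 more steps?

The moves between consecutive positions are [+4, +4], [-5, -4], [-2, +5], [+1, -4], [+4, +4], [-5, -4], [-2, +5], [+1, -4]; they repeat the 4-cycle [[+4, +4], [-5, -4], [-2, +5], [+1, -4]].
step 9: apply [+4, +4] → [0, 0]
step 10: apply [-5, -4] → [-5, -4]
step 11: apply [-2, +5] → [-7, 1]

[-7, 1]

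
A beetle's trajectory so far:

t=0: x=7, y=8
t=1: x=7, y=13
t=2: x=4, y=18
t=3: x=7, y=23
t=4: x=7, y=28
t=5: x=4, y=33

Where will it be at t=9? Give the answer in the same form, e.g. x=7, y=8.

x=7, y=53

X: cycles through 7, 7, 4 every 3 steps. Step 9 lands at position 0 of the cycle → 7.
Y: linear, +5 per step → 53 at step 9.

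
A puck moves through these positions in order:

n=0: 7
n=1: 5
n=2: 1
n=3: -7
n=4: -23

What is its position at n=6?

-119

The jumps are -2, -4, -8, -16 — a geometric progression with ratio 2.
step 5: -23 − 32 → -55
step 6: -55 − 64 → -119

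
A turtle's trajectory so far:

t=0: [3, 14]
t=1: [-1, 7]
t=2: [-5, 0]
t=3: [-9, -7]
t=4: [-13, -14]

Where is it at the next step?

The position changes by [-4, -7] every step.
step 5: [-13, -14] + [-4, -7] → [-17, -21]

[-17, -21]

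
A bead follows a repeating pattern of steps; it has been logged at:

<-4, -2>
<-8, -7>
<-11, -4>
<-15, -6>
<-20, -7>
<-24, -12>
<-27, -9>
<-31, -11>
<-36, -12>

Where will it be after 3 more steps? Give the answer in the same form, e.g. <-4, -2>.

Differencing gives <-4, -5>, <-3, +3>, <-4, -2>, <-5, -1>, <-4, -5>, <-3, +3>, <-4, -2>, <-5, -1>. This is the pattern <-4, -5>, <-3, +3>, <-4, -2>, <-5, -1> repeated.
step 9: apply <-4, -5> → <-40, -17>
step 10: apply <-3, +3> → <-43, -14>
step 11: apply <-4, -2> → <-47, -16>

<-47, -16>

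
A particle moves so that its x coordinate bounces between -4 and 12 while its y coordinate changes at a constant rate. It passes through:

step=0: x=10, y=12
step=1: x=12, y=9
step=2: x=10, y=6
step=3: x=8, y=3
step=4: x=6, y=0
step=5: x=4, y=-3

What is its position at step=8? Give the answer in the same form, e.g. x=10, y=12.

The x coordinate travels 2 per step and bounces off the walls at -4 and 12.
  step 6: 4 → 2
  step 7: 2 → 0
  step 8: 0 → -2
The y coordinate changes by -3 each step: at step 8 it is -12.

x=-2, y=-12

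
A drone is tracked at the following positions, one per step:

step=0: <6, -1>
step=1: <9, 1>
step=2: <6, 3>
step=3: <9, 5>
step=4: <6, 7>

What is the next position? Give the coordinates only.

<9, 9>

First: cycles through 6, 9 every 2 steps. Step 5 lands at position 1 of the cycle → 9.
Second: linear, +2 per step → 9 at step 5.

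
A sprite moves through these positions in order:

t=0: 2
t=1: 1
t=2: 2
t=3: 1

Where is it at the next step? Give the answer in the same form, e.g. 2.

2

Consecutive displacements -1, +1, -1 scale by a factor of -1 each step.
step 4: 1 + 1 → 2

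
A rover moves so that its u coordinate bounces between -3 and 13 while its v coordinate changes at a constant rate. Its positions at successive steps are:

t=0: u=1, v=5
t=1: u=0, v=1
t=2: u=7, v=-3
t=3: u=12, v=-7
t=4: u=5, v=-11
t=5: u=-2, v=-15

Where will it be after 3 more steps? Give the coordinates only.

u=9, v=-27

The u coordinate travels 7 per step and bounces off the walls at -3 and 13.
  step 6: -2 → 3
  step 7: 3 → 10
  step 8: 10 → 9
The v coordinate changes by -4 each step: at step 8 it is -27.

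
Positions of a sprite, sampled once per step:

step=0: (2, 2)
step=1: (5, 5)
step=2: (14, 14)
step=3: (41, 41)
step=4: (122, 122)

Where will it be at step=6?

(1094, 1094)

The jumps are (+3, +3), (+9, +9), (+27, +27), (+81, +81) — a geometric progression with ratio 3.
step 5: (122, 122) + (+243, +243) → (365, 365)
step 6: (365, 365) + (+729, +729) → (1094, 1094)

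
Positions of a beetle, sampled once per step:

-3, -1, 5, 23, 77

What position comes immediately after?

Step-to-step displacements: +2, +6, +18, +54; each is 3× the previous.
step 5: 77 + 162 → 239

239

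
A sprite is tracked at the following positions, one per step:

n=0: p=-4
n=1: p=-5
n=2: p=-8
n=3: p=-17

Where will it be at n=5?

p=-125

Consecutive displacements -1, -3, -9 scale by a factor of 3 each step.
step 4: -17 − 27 → p=-44
step 5: -44 − 81 → p=-125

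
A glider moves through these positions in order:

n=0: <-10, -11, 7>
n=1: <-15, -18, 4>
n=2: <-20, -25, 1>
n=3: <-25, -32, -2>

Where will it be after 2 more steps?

<-35, -46, -8>

Each step adds <-5, -7, -3> to the position.
step 4: <-25, -32, -2> + <-5, -7, -3> → <-30, -39, -5>
step 5: <-30, -39, -5> + <-5, -7, -3> → <-35, -46, -8>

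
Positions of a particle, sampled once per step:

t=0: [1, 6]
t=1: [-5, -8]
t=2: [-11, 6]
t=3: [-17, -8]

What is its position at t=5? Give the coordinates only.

[-29, -8]

First: linear, -6 per step → -29 at step 5.
Second: cycles through 6, -8 every 2 steps. Step 5 lands at position 1 of the cycle → -8.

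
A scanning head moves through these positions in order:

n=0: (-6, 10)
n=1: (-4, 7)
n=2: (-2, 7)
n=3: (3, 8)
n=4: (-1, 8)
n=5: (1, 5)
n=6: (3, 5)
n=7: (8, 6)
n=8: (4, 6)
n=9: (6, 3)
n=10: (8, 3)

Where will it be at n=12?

Step-to-step displacements: (+2, -3), (+2, +0), (+5, +1), (-4, +0), (+2, -3), (+2, +0), (+5, +1), (-4, +0), (+2, -3), (+2, +0) — a repeating cycle of length 4.
step 11: apply (+5, +1) → (13, 4)
step 12: apply (-4, +0) → (9, 4)

(9, 4)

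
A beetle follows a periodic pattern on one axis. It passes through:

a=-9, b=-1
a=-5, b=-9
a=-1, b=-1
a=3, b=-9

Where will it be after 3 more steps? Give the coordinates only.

A: linear, +4 per step → 15 at step 6.
B: cycles through -1, -9 every 2 steps. Step 6 lands at position 0 of the cycle → -1.

a=15, b=-1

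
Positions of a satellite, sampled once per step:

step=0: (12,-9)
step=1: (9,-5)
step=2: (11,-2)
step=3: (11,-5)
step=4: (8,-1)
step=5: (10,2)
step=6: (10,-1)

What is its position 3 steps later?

The moves between consecutive positions are (-3,+4), (+2,+3), (+0,-3), (-3,+4), (+2,+3), (+0,-3); they repeat the 3-cycle [(-3,+4), (+2,+3), (+0,-3)].
step 7: apply (-3,+4) → (7,3)
step 8: apply (+2,+3) → (9,6)
step 9: apply (+0,-3) → (9,3)

(9,3)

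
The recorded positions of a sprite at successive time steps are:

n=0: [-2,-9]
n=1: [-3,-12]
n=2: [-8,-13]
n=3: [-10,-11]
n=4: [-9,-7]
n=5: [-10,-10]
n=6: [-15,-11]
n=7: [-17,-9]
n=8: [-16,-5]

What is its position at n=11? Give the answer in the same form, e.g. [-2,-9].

Step-to-step displacements: [-1,-3], [-5,-1], [-2,+2], [+1,+4], [-1,-3], [-5,-1], [-2,+2], [+1,+4] — a repeating cycle of length 4.
step 9: apply [-1,-3] → [-17,-8]
step 10: apply [-5,-1] → [-22,-9]
step 11: apply [-2,+2] → [-24,-7]

[-24,-7]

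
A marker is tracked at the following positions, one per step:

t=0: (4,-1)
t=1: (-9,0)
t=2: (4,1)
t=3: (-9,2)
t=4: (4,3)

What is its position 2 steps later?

The first coordinate repeats the cycle [4, -9] with period 2; step 6 mod 2 = 0, giving 4.
The second coordinate changes by +1 each step, so at step 6 it is -1 + 6·(1) = 5.

(4,5)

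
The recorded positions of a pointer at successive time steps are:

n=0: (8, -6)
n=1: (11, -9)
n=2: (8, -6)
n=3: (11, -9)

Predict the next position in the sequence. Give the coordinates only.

Step-to-step displacements: (+3, -3), (-3, +3), (+3, -3); each is -1× the previous.
step 4: (11, -9) + (-3, +3) → (8, -6)

(8, -6)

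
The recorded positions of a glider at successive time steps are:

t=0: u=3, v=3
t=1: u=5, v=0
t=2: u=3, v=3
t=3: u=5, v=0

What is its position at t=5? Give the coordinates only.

Step-to-step displacements: (+2,-3), (-2,+3), (+2,-3); each is -1× the previous.
step 4: u=5, v=0 + (-2,+3) → u=3, v=3
step 5: u=3, v=3 + (+2,-3) → u=5, v=0

u=5, v=0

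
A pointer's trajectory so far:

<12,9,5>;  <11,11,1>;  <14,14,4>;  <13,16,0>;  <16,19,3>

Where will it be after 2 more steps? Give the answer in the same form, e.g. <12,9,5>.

The moves between consecutive positions are <-1,+2,-4>, <+3,+3,+3>, <-1,+2,-4>, <+3,+3,+3>; they repeat the 2-cycle [<-1,+2,-4>, <+3,+3,+3>].
step 5: apply <-1,+2,-4> → <15,21,-1>
step 6: apply <+3,+3,+3> → <18,24,2>

<18,24,2>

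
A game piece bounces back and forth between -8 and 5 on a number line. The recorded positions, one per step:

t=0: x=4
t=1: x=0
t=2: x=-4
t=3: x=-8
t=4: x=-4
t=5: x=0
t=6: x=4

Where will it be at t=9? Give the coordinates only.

x=-6

The value reflects between -8 and 5, moving 4 per step.
  step 7: 4 → 2
  step 8: 2 → -2
  step 9: -2 → -6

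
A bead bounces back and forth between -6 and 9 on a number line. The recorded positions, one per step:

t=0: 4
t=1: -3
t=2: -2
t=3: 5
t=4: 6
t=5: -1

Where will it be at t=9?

1

The value reflects between -6 and 9, moving 7 per step.
  step 6: -1 → -4
  step 7: -4 → 3
  step 8: 3 → 8
  step 9: 8 → 1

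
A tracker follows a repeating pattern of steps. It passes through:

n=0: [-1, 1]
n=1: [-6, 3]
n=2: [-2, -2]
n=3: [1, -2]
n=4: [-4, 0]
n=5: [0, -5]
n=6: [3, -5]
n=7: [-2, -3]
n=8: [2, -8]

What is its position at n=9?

Differencing gives [-5, +2], [+4, -5], [+3, +0], [-5, +2], [+4, -5], [+3, +0], [-5, +2], [+4, -5]. This is the pattern [-5, +2], [+4, -5], [+3, +0] repeated.
step 9: apply [+3, +0] → [5, -8]

[5, -8]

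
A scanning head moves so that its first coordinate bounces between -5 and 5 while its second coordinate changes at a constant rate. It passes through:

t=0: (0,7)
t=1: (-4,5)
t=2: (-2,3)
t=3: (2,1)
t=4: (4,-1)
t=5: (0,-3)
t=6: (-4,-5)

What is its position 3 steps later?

(4,-11)

The first coordinate travels 4 per step and bounces off the walls at -5 and 5.
  step 7: -4 → -2
  step 8: -2 → 2
  step 9: 2 → 4
The second coordinate changes by -2 each step: at step 9 it is -11.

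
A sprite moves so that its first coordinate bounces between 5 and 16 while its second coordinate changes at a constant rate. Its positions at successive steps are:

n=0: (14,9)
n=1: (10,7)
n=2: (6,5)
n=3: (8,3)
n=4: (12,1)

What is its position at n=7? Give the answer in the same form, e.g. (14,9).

The first coordinate travels 4 per step and bounces off the walls at 5 and 16.
  step 5: 12 → 16
  step 6: 16 → 12
  step 7: 12 → 8
The second coordinate changes by -2 each step: at step 7 it is -5.

(8,-5)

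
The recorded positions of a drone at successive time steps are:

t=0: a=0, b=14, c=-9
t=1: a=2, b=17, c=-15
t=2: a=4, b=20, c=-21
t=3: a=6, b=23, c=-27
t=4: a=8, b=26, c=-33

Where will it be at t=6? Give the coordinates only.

a=12, b=32, c=-45

The position changes by (+2,+3,-6) every step.
step 5: a=8, b=26, c=-33 + (+2,+3,-6) → a=10, b=29, c=-39
step 6: a=10, b=29, c=-39 + (+2,+3,-6) → a=12, b=32, c=-45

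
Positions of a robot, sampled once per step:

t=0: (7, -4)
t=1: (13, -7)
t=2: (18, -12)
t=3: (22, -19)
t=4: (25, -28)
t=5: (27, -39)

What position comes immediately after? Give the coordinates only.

Taking differences between consecutive positions: (+6, -3), (+5, -5), (+4, -7), (+3, -9), (+2, -11). These grow by (-1, -2) each step.
step 6: (27, -39) + (+1, -13) → (28, -52)

(28, -52)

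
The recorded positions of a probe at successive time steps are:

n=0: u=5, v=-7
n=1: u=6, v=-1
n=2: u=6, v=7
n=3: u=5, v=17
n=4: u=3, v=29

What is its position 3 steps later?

Successive displacements: (+1, +6), (+0, +8), (-1, +10), (-2, +12) — each changes by (-1, +2).
step 5: u=3, v=29 + (-3, +14) → u=0, v=43
step 6: u=0, v=43 + (-4, +16) → u=-4, v=59
step 7: u=-4, v=59 + (-5, +18) → u=-9, v=77

u=-9, v=77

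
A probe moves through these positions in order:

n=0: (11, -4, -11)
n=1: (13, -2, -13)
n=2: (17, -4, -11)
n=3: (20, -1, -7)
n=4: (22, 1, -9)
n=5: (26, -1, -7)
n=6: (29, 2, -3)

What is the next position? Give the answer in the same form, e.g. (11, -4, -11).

Step-to-step displacements: (+2, +2, -2), (+4, -2, +2), (+3, +3, +4), (+2, +2, -2), (+4, -2, +2), (+3, +3, +4) — a repeating cycle of length 3.
step 7: apply (+2, +2, -2) → (31, 4, -5)

(31, 4, -5)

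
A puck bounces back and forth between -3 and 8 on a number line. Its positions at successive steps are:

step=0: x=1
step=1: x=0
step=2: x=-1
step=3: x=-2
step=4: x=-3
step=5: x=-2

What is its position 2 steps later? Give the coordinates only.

x=0

The value travels 1 per step and bounces off the walls at -3 and 8.
  step 6: -2 → -1
  step 7: -1 → 0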